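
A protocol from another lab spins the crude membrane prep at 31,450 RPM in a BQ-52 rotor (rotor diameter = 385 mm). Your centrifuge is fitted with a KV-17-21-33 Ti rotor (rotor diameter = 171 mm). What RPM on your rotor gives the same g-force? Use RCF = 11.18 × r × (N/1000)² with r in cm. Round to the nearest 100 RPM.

47200 RPM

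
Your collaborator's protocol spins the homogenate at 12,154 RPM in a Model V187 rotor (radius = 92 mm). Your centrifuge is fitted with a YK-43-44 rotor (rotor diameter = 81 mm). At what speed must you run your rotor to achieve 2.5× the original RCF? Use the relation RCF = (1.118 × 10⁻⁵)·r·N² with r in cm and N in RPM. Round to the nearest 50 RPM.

Original rotor: r = 92 mm = 9.2 cm
RCF = 1.118 × 10⁻⁵ × r × N²
RCF_original = 1.118 × 10⁻⁵ × 9.2 × (12154)² = 1.118 × 10⁻⁵ × 9.2 × 147,719,716 ≈ 15,193.9 × g
Target RCF = 2.5 × 15,193.9 ≈ 37,984.8 × g
Your rotor: r = 81 mm / 2 = 40.5 mm = 4.05 cm
37,984.8 = 1.118 × 10⁻⁵ × 4.05 × N²
N² = 37,984.8 / (4.5279 × 10⁻⁵) = 838,905,453
N ≈ √838,905,453 ≈ 28,963.9

28950 RPM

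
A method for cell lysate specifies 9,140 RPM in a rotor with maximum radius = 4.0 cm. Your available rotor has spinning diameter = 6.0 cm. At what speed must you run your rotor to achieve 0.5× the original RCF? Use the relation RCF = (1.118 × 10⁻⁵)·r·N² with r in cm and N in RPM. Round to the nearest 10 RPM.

RCF_original = 1.118 × 10⁻⁵ × 4 × (9140)² = 1.118 × 10⁻⁵ × 4 × 83,539,600 ≈ 3,735.9 × g
Target RCF = 0.5 × 3,735.9 ≈ 1,868 × g
Your rotor: r = 6.0 / 2 = 3 cm
1,868 = 1.118 × 10⁻⁵ × 3 × N²
N² = 1,868 / (3.354 × 10⁻⁵) = 55,694,693
N ≈ √55,694,693 ≈ 7,462.9

≈ 7460 RPM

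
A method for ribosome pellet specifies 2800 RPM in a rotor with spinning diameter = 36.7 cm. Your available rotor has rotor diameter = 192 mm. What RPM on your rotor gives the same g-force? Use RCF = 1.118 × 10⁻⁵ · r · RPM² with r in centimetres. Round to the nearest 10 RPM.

Original rotor: r = 36.7 / 2 = 18.35 cm
RCF_original = 1.118 × 10⁻⁵ × 18.35 × (2800)² = 1.118 × 10⁻⁵ × 18.35 × 7,840,000 ≈ 1,608.4 × g
Your rotor: r = 192 mm / 2 = 96 mm = 9.6 cm
1,608.4 = 1.118 × 10⁻⁵ × 9.6 × N²
N² = 1,608.4 / (10.7328 × 10⁻⁵) = 14,985,838
N ≈ √14,985,838 ≈ 3,871.2

≈ 3870 RPM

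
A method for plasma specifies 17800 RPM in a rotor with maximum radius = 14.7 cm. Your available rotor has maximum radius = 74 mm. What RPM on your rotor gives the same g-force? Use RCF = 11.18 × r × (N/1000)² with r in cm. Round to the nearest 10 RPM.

25090 RPM

RCF_original = 11.18 × 14.7 × (17.8)² = 11.18 × 14.7 × 316.84 ≈ 52,071.4 × g
Your rotor: r = 74 mm = 7.4 cm
52,071.4 = 11.18 × 7.4 × (N/1000)²
(N/1000)² = 52,071.4 / 82.732 = 629.3985
N = 1000 × √629.3985 ≈ 25,087.8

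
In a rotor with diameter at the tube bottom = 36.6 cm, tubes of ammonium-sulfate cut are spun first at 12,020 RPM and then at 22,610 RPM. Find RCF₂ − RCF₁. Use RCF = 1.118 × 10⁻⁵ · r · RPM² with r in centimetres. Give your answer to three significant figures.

r = 36.6 / 2 = 18.3 cm
RCF₁ = 1.118 × 10⁻⁵ × 18.3 × (12020)² = 1.118 × 10⁻⁵ × 18.3 × 144,480,400 ≈ 29,559.8 × g
RCF₂ = 1.118 × 10⁻⁵ × 18.3 × (22610)² = 1.118 × 10⁻⁵ × 18.3 × 511,212,100 ≈ 104,590.9 × g
Increase = 104,590.9 − 29,559.8 = 75,031.1

≈ 75000 g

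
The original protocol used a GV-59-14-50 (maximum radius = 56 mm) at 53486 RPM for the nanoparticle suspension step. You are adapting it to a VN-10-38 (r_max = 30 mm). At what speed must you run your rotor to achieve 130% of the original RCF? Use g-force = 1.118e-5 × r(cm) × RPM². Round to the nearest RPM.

≈ 83319 RPM

Original rotor: r = 56 mm = 5.6 cm
RCF_original = 1.118 × 10⁻⁵ × 5.6 × (53486)² = 1.118 × 10⁻⁵ × 5.6 × 2,860,752,196 ≈ 179,106 × g
Target RCF = 1.3 × 179,106 ≈ 232,837.8 × g
Your rotor: r = 30 mm = 3.0 cm
232,837.8 = 1.118 × 10⁻⁵ × 3 × N²
N² = 232,837.8 / (3.354 × 10⁻⁵) = 6,942,093,023
N ≈ √6,942,093,023 ≈ 83,319.2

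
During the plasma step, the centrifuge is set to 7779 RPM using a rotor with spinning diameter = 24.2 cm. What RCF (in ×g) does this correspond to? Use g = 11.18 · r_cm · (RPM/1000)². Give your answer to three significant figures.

r = 24.2 / 2 = 12.1 cm
RCF = 11.18 × r × (N/1000)²
RCF = 11.18 × 12.1 × (7.779)² = 11.18 × 12.1 × 60.512841 ≈ 8,186.1 × g

8190 ×g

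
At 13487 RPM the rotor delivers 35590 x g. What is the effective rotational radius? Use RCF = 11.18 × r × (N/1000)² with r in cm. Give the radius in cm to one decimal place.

RCF = 11.18 × r × (N/1000)²
35590 = 11.18 × r × (13.487)²
r = 35590 / (11.18 × 181.899169) = 35590 / 2033.633 ≈ 17.501 cm

17.5 cm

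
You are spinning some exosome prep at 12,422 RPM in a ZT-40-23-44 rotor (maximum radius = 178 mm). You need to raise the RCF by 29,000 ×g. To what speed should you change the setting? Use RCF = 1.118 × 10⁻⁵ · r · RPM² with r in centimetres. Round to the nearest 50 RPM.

≈ 17300 RPM

r = 178 mm = 17.8 cm
Current RCF = 1.118 × 10⁻⁵ × 17.8 × (12422)² = 1.118 × 10⁻⁵ × 17.8 × 154,306,084 ≈ 30,707.5 × g
Target RCF = 30,707.5 + 29,000 = 59,707.5 × g
N² = 59,707.5 / (19.9004 × 10⁻⁵) = 300,031,658
N ≈ √300,031,658 ≈ 17,321.4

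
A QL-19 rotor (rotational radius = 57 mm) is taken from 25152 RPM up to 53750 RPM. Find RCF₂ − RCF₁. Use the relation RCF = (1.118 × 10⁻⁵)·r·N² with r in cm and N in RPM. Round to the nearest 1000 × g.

≈ 144000 g

r = 57 mm = 5.7 cm
RCF₁ = 1.118 × 10⁻⁵ × 5.7 × (25152)² = 1.118 × 10⁻⁵ × 5.7 × 632,623,104 ≈ 40,314.5 × g
RCF₂ = 1.118 × 10⁻⁵ × 5.7 × (53750)² = 1.118 × 10⁻⁵ × 5.7 × 2,889,062,500 ≈ 184,108.4 × g
Increase = 184,108.4 − 40,314.5 = 143,793.9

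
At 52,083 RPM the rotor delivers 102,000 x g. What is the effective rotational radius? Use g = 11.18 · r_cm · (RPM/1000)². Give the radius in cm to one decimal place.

102000 = 11.18 × r × (52.083)²
r = 102000 / (11.18 × 2712.638889) = 102000 / 30327.3 ≈ 3.363 cm

≈ 3.4 cm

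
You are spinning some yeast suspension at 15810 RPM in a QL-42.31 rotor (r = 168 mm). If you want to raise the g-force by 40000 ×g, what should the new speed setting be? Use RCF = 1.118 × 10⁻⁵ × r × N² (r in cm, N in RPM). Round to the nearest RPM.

r = 168 mm = 16.8 cm
Current RCF = 1.118 × 10⁻⁵ × 16.8 × (15810)² = 1.118 × 10⁻⁵ × 16.8 × 249,956,100 ≈ 46,947.8 × g
Target RCF = 46,947.8 + 40,000 = 86,947.8 × g
N² = 86,947.8 / (18.7824 × 10⁻⁵) = 462,921,671
N ≈ √462,921,671 ≈ 21,515.6

21516 RPM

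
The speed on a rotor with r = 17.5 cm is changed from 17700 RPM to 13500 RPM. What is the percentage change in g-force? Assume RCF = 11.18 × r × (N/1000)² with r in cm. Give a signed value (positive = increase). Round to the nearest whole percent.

RCF ∝ N², so the ratio is (13500/17700)² = (0.762712)² = 0.5817.
Change = 0.5817 − 1 = -0.4183 → -41.8%.

-42%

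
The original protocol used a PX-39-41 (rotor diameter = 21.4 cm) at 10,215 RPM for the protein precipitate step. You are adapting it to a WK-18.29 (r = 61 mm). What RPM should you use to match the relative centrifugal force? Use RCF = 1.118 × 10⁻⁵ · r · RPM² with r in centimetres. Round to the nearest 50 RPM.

≈ 13550 RPM

Original rotor: r = 21.4 / 2 = 10.7 cm
RCF = 1.118 × 10⁻⁵ × r × N²
RCF_original = 1.118 × 10⁻⁵ × 10.7 × (10215)² = 1.118 × 10⁻⁵ × 10.7 × 104,346,225 ≈ 12,482.5 × g
Your rotor: r = 61 mm = 6.1 cm
12,482.5 = 1.118 × 10⁻⁵ × 6.1 × N²
N² = 12,482.5 / (6.8198 × 10⁻⁵) = 183,033,227
N ≈ √183,033,227 ≈ 13,529.0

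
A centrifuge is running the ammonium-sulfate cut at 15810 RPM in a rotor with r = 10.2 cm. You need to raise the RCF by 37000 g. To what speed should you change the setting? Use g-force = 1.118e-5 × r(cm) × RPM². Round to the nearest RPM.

23967 RPM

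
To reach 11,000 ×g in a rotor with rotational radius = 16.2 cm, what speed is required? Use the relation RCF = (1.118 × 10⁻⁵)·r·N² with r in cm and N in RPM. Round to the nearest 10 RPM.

N ≈ 7790 RPM

11,000 = 1.118 × 10⁻⁵ × 16.2 × N²
N² = 11,000 / (18.1116 × 10⁻⁵) = 60,734,557
N ≈ √60,734,557 ≈ 7,793.2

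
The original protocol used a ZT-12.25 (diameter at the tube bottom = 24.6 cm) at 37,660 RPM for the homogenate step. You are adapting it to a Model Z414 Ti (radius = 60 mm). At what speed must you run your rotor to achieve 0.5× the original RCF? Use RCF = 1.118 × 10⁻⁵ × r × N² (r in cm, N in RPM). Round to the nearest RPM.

Original rotor: r = 24.6 / 2 = 12.3 cm
RCF = 1.118 × 10⁻⁵ × r × N²
RCF_original = 1.118 × 10⁻⁵ × 12.3 × (37660)² = 1.118 × 10⁻⁵ × 12.3 × 1,418,275,600 ≈ 195,032.8 × g
Target RCF = 0.5 × 195,032.8 ≈ 97,516.4 × g
Your rotor: r = 60 mm = 6.0 cm
97,516.4 = 1.118 × 10⁻⁵ × 6 × N²
N² = 97,516.4 / (6.708 × 10⁻⁵) = 1,453,732,856
N ≈ √1,453,732,856 ≈ 38,127.8

38128 RPM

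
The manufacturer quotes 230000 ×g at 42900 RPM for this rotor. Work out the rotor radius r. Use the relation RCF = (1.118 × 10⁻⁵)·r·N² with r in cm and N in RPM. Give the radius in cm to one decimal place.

≈ 11.2 cm

RCF = 1.118 × 10⁻⁵ × r × N²
230000 = 1.118 × 10⁻⁵ × r × (42900)²
r = 230000 / (1.118 × 10⁻⁵ × 1,840,410,000) = 230000 / 20575.78 ≈ 11.178 cm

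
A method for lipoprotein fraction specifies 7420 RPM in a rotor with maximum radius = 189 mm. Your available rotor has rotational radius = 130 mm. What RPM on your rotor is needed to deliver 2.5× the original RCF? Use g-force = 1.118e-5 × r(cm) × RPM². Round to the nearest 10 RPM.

14150 RPM

Original rotor: r = 189 mm = 18.9 cm
RCF_original = 1.118 × 10⁻⁵ × 18.9 × (7420)² = 1.118 × 10⁻⁵ × 18.9 × 55,056,400 ≈ 11,633.5 × g
Target RCF = 2.5 × 11,633.5 ≈ 29,083.8 × g
Your rotor: r = 130 mm = 13.0 cm
29,083.8 = 1.118 × 10⁻⁵ × 13 × N²
N² = 29,083.8 / (14.534 × 10⁻⁵) = 200,108,711
N ≈ √200,108,711 ≈ 14,146.0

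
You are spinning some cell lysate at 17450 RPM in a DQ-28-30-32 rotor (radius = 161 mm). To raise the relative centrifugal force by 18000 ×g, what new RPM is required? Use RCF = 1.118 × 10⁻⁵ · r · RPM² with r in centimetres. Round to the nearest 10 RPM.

N₂ ≈ 20110 RPM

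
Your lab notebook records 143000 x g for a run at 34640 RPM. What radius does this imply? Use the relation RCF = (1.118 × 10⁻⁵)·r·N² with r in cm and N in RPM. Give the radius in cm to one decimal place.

143000 = 1.118 × 10⁻⁵ × r × (34640)²
r = 143000 / (1.118 × 10⁻⁵ × 1,199,929,600) = 143000 / 13415.21 ≈ 10.660 cm

≈ 10.7 cm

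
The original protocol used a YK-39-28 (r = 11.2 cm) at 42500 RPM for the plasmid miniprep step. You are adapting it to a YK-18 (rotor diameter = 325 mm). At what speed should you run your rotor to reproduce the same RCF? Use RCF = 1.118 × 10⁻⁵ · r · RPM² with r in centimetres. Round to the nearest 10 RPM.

≈ 35280 RPM

RCF_original = 1.118 × 10⁻⁵ × 11.2 × (42500)² = 1.118 × 10⁻⁵ × 11.2 × 1,806,250,000 ≈ 226,171.4 × g
Your rotor: r = 325 mm / 2 = 162.5 mm = 16.25 cm
226,171.4 = 1.118 × 10⁻⁵ × 16.25 × N²
N² = 226,171.4 / (18.1675 × 10⁻⁵) = 1,244,923,077
N ≈ √1,244,923,077 ≈ 35,283.5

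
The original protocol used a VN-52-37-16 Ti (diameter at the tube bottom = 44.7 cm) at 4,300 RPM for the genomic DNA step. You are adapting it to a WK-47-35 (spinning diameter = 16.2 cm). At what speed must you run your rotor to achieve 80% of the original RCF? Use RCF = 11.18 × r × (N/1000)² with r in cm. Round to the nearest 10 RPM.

6390 RPM

Original rotor: r = 44.7 / 2 = 22.35 cm
RCF_original = 11.18 × 22.35 × (4.3)² = 11.18 × 22.35 × 18.49 ≈ 4,620.2 × g
Target RCF = 0.8 × 4,620.2 ≈ 3,696.2 × g
Your rotor: r = 16.2 / 2 = 8.1 cm
3,696.2 = 11.18 × 8.1 × (N/1000)²
(N/1000)² = 3,696.2 / 90.558 = 40.81583
N = 1000 × √40.81583 ≈ 6,388.7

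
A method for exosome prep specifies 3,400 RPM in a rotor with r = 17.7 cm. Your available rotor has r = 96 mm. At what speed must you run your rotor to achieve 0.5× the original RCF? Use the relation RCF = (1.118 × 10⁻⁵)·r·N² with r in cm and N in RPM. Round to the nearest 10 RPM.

3260 RPM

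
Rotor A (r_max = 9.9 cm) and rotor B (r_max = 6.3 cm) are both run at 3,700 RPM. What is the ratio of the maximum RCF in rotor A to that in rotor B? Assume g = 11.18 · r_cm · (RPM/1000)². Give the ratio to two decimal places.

At fixed N, RCF ∝ r, so RCF_A/RCF_B = r_A/r_B = 9.9 / 6.3 = 1.5714.

1.57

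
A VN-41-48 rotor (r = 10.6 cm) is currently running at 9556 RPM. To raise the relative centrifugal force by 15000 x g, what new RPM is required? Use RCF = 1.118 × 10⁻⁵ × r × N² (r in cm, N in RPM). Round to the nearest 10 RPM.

≈ 14760 RPM

Current RCF = 1.118 × 10⁻⁵ × 10.6 × (9556)² = 1.118 × 10⁻⁵ × 10.6 × 91,317,136 ≈ 10,821.8 × g
Target RCF = 10,821.8 + 15,000 = 25,821.8 × g
N² = 25,821.8 / (11.8508 × 10⁻⁵) = 217,890,775
N ≈ √217,890,775 ≈ 14,761.1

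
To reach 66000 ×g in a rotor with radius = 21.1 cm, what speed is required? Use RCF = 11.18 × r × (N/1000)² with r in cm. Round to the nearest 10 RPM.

RCF = 11.18 × r × (N/1000)²
66,000 = 11.18 × 21.1 × (N/1000)²
(N/1000)² = 66,000 / 235.898 = 279.7819
N = 1000 × √279.7819 ≈ 16,726.7

N ≈ 16730 RPM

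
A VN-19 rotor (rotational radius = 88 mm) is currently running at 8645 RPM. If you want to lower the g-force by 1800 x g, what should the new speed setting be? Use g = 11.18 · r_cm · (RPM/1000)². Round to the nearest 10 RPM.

≈ 7510 RPM

r = 88 mm = 8.8 cm
Current RCF = 11.18 × 8.8 × (8.645)² = 11.18 × 8.8 × 74.736025 ≈ 7,352.8 × g
Target RCF = 7,352.8 − 1,800 = 5,552.8 × g
(N/1000)² = 5,552.8 / 98.384 = 56.44007
N = 1000 × √56.44007 ≈ 7,512.7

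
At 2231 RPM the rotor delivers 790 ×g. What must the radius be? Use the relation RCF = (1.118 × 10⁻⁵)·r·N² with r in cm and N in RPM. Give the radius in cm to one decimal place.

≈ 14.2 cm

790 = 1.118 × 10⁻⁵ × r × (2231)²
r = 790 / (1.118 × 10⁻⁵ × 4,977,361) = 790 / 55.6469 ≈ 14.197 cm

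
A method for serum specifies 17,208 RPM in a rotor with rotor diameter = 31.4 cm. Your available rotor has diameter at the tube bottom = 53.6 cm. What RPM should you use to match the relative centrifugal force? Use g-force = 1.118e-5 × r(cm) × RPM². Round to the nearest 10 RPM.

Original rotor: r = 31.4 / 2 = 15.7 cm
RCF_original = 1.118 × 10⁻⁵ × 15.7 × (17208)² = 1.118 × 10⁻⁵ × 15.7 × 296,115,264 ≈ 51,975.9 × g
Your rotor: r = 53.6 / 2 = 26.8 cm
51,975.9 = 1.118 × 10⁻⁵ × 26.8 × N²
N² = 51,975.9 / (29.9624 × 10⁻⁵) = 173,470,416
N ≈ √173,470,416 ≈ 13,170.8

13170 RPM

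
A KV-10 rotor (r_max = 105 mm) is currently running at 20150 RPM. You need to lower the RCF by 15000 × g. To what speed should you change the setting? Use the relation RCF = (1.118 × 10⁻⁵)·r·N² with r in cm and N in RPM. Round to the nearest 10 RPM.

≈ 16680 RPM

r = 105 mm = 10.5 cm
Current RCF = 1.118 × 10⁻⁵ × 10.5 × (20150)² = 1.118 × 10⁻⁵ × 10.5 × 406,022,500 ≈ 47,663 × g
Target RCF = 47,663 − 15,000 = 32,663 × g
N² = 32,663 / (11.739 × 10⁻⁵) = 278,243,462
N ≈ √278,243,462 ≈ 16,680.6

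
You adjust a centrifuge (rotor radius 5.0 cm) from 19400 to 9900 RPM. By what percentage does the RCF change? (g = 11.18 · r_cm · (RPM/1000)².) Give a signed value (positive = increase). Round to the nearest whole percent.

-74%

RCF ∝ N², so the ratio is (9900/19400)² = (0.510309)² = 0.2604.
Change = 0.2604 − 1 = -0.7396 → -74.0%.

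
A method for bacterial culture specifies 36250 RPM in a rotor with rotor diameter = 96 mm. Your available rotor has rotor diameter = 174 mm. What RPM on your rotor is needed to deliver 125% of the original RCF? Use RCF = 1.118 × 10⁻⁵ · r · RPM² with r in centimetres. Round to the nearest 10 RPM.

≈ 30100 RPM

Original rotor: r = 96 mm / 2 = 48 mm = 4.8 cm
RCF_original = 1.118 × 10⁻⁵ × 4.8 × (36250)² = 1.118 × 10⁻⁵ × 4.8 × 1,314,062,500 ≈ 70,517.8 × g
Target RCF = 1.25 × 70,517.8 ≈ 88,147.2 × g
Your rotor: r = 174 mm / 2 = 87 mm = 8.7 cm
88,147.2 = 1.118 × 10⁻⁵ × 8.7 × N²
N² = 88,147.2 / (9.7266 × 10⁻⁵) = 906,248,843
N ≈ √906,248,843 ≈ 30,104.0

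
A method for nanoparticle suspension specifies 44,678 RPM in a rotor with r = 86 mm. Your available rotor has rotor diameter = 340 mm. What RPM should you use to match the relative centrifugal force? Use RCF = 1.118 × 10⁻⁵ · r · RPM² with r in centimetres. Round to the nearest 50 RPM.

≈ 31800 RPM

Original rotor: r = 86 mm = 8.6 cm
RCF_original = 1.118 × 10⁻⁵ × 8.6 × (44678)² = 1.118 × 10⁻⁵ × 8.6 × 1,996,123,684 ≈ 191,923.3 × g
Your rotor: r = 340 mm / 2 = 170 mm = 17 cm
191,923.3 = 1.118 × 10⁻⁵ × 17 × N²
N² = 191,923.3 / (19.006 × 10⁻⁵) = 1,009,803,746
N ≈ √1,009,803,746 ≈ 31,777.4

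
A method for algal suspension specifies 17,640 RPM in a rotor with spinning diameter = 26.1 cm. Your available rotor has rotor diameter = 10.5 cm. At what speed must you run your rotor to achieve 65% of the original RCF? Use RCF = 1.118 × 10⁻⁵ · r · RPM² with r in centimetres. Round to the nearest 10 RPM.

Original rotor: r = 26.1 / 2 = 13.05 cm
RCF = 1.118 × 10⁻⁵ × r × N²
RCF_original = 1.118 × 10⁻⁵ × 13.05 × (17640)² = 1.118 × 10⁻⁵ × 13.05 × 311,169,600 ≈ 45,399.3 × g
Target RCF = 0.65 × 45,399.3 ≈ 29,509.5 × g
Your rotor: r = 10.5 / 2 = 5.25 cm
29,509.5 = 1.118 × 10⁻⁵ × 5.25 × N²
N² = 29,509.5 / (5.8695 × 10⁻⁵) = 502,760,031
N ≈ √502,760,031 ≈ 22,422.3

22420 RPM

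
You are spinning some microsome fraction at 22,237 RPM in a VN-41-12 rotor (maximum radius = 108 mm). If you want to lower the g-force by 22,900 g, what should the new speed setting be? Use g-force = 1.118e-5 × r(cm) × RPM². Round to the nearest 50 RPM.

r = 108 mm = 10.8 cm
Current RCF = 1.118 × 10⁻⁵ × 10.8 × (22237)² = 1.118 × 10⁻⁵ × 10.8 × 494,484,169 ≈ 59,706 × g
Target RCF = 59,706 − 22,900 = 36,806 × g
N² = 36,806 / (12.0744 × 10⁻⁵) = 304,826,741
N ≈ √304,826,741 ≈ 17,459.3

≈ 17450 RPM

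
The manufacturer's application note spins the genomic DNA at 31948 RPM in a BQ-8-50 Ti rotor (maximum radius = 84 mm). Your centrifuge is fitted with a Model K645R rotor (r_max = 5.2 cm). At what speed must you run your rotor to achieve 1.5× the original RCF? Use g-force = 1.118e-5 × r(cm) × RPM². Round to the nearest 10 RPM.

Original rotor: r = 84 mm = 8.4 cm
RCF_original = 1.118 × 10⁻⁵ × 8.4 × (31948)² = 1.118 × 10⁻⁵ × 8.4 × 1,020,674,704 ≈ 95,853.6 × g
Target RCF = 1.5 × 95,853.6 ≈ 143,780.4 × g
143,780.4 = 1.118 × 10⁻⁵ × 5.2 × N²
N² = 143,780.4 / (5.8136 × 10⁻⁵) = 2,473,173,249
N ≈ √2,473,173,249 ≈ 49,731.0

≈ 49730 RPM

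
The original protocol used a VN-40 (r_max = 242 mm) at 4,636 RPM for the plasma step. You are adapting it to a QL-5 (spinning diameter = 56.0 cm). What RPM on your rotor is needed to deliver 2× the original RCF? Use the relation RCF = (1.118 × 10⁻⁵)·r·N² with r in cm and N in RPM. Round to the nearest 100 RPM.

Original rotor: r = 242 mm = 24.2 cm
RCF_original = 1.118 × 10⁻⁵ × 24.2 × (4636)² = 1.118 × 10⁻⁵ × 24.2 × 21,492,496 ≈ 5,814.9 × g
Target RCF = 2 × 5,814.9 ≈ 11,629.8 × g
Your rotor: r = 56.0 / 2 = 28 cm
11,629.8 = 1.118 × 10⁻⁵ × 28 × N²
N² = 11,629.8 / (31.304 × 10⁻⁵) = 37,151,163
N ≈ √37,151,163 ≈ 6,095.2

6100 RPM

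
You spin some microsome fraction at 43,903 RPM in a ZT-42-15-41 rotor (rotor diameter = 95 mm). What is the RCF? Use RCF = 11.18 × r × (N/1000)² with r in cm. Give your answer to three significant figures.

r = 95 mm / 2 = 47.5 mm = 4.75 cm
RCF = 11.18 × 4.75 × (43.903)² = 11.18 × 4.75 × 1,927.473409 ≈ 102,358.5 × g

≈ 102000 ×g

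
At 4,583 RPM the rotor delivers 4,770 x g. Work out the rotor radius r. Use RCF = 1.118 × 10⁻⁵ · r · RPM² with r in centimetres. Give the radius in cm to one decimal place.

≈ 20.3 cm

4770 = 1.118 × 10⁻⁵ × r × (4583)²
r = 4770 / (1.118 × 10⁻⁵ × 21,003,889) = 4770 / 234.8235 ≈ 20.313 cm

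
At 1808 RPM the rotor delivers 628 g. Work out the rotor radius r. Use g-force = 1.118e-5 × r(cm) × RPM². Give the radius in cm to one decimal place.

628 = 1.118 × 10⁻⁵ × r × (1808)²
r = 628 / (1.118 × 10⁻⁵ × 3,268,864) = 628 / 36.5459 ≈ 17.184 cm

≈ 17.2 cm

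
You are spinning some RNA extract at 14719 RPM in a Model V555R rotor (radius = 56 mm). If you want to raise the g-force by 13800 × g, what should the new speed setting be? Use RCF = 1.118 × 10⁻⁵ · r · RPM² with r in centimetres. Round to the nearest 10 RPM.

20910 RPM

r = 56 mm = 5.6 cm
Current RCF = 1.118 × 10⁻⁵ × 5.6 × (14719)² = 1.118 × 10⁻⁵ × 5.6 × 216,648,961 ≈ 13,564 × g
Target RCF = 13,564 + 13,800 = 27,364 × g
N² = 27,364 / (6.2608 × 10⁻⁵) = 437,068,745
N ≈ √437,068,745 ≈ 20,906.2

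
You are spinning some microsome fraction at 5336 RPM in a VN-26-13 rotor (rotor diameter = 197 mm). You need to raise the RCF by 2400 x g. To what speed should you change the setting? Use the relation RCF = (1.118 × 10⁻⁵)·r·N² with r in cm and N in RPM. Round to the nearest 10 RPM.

≈ 7090 RPM

r = 197 mm / 2 = 98.5 mm = 9.85 cm
Current RCF = 1.118 × 10⁻⁵ × 9.85 × (5336)² = 1.118 × 10⁻⁵ × 9.85 × 28,472,896 ≈ 3,135.5 × g
Target RCF = 3,135.5 + 2,400 = 5,535.5 × g
N² = 5,535.5 / (11.0123 × 10⁻⁵) = 50,266,520
N ≈ √50,266,520 ≈ 7,089.9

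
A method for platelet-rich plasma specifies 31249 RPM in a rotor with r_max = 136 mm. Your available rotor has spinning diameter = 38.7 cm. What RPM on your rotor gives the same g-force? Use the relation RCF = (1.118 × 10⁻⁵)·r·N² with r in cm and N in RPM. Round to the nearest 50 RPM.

Original rotor: r = 136 mm = 13.6 cm
RCF_original = 1.118 × 10⁻⁵ × 13.6 × (31249)² = 1.118 × 10⁻⁵ × 13.6 × 976,500,001 ≈ 148,474.9 × g
Your rotor: r = 38.7 / 2 = 19.35 cm
148,474.9 = 1.118 × 10⁻⁵ × 19.35 × N²
N² = 148,474.9 / (21.6333 × 10⁻⁵) = 686,325,711
N ≈ √686,325,711 ≈ 26,197.8

26200 RPM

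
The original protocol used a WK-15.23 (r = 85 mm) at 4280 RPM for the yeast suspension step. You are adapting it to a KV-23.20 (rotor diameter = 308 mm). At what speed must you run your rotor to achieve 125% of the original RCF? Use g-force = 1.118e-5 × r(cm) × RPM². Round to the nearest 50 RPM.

Original rotor: r = 85 mm = 8.5 cm
RCF_original = 1.118 × 10⁻⁵ × 8.5 × (4280)² = 1.118 × 10⁻⁵ × 8.5 × 18,318,400 ≈ 1,740.8 × g
Target RCF = 1.25 × 1,740.8 ≈ 2,176 × g
Your rotor: r = 308 mm / 2 = 154 mm = 15.4 cm
2,176 = 1.118 × 10⁻⁵ × 15.4 × N²
N² = 2,176 / (17.2172 × 10⁻⁵) = 12,638,524
N ≈ √12,638,524 ≈ 3,555.1

3550 RPM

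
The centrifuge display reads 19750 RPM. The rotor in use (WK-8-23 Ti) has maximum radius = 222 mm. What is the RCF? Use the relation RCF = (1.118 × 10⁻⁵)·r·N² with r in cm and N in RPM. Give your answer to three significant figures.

≈ 96800 g

r = 222 mm = 22.2 cm
RCF = 1.118 × 10⁻⁵ × 22.2 × (19750)² = 1.118 × 10⁻⁵ × 22.2 × 390,062,500 ≈ 96,812 × g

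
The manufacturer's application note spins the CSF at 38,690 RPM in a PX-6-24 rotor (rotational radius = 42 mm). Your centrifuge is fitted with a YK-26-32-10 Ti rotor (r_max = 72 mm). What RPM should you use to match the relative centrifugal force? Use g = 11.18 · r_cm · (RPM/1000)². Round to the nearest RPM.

Original rotor: r = 42 mm = 4.2 cm
RCF_original = 11.18 × 4.2 × (38.69)² = 11.18 × 4.2 × 1,496.9161 ≈ 70,289.2 × g
Your rotor: r = 72 mm = 7.2 cm
70,289.2 = 11.18 × 7.2 × (N/1000)²
(N/1000)² = 70,289.2 / 80.496 = 873.2012
N = 1000 × √873.2012 ≈ 29,550.0

29550 RPM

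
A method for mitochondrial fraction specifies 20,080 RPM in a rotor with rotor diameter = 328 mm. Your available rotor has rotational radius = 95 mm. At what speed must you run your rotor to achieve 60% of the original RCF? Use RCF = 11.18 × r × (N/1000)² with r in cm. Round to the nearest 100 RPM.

Original rotor: r = 328 mm / 2 = 164 mm = 16.4 cm
RCF_original = 11.18 × 16.4 × (20.08)² = 11.18 × 16.4 × 403.2064 ≈ 73,928.7 × g
Target RCF = 0.6 × 73,928.7 ≈ 44,357.2 × g
Your rotor: r = 95 mm = 9.5 cm
44,357.2 = 11.18 × 9.5 × (N/1000)²
(N/1000)² = 44,357.2 / 106.21 = 417.6368
N = 1000 × √417.6368 ≈ 20,436.2

20400 RPM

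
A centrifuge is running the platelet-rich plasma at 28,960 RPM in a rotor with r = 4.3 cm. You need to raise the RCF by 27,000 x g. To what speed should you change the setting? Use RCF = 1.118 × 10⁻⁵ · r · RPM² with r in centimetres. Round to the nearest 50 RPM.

Current RCF = 1.118 × 10⁻⁵ × 4.3 × (28960)² = 1.118 × 10⁻⁵ × 4.3 × 838,681,600 ≈ 40,318.8 × g
Target RCF = 40,318.8 + 27,000 = 67,318.8 × g
N² = 67,318.8 / (4.8074 × 10⁻⁵) = 1,400,316,179
N ≈ √1,400,316,179 ≈ 37,420.8

N₂ ≈ 37400 RPM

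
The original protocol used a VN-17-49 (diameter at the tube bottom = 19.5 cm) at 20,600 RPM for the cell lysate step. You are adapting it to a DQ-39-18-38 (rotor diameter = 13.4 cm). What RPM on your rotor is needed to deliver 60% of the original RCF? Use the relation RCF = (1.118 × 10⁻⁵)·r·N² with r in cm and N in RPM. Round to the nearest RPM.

Original rotor: r = 19.5 / 2 = 9.75 cm
RCF_original = 1.118 × 10⁻⁵ × 9.75 × (20600)² = 1.118 × 10⁻⁵ × 9.75 × 424,360,000 ≈ 46,257.4 × g
Target RCF = 0.6 × 46,257.4 ≈ 27,754.4 × g
Your rotor: r = 13.4 / 2 = 6.7 cm
27,754.4 = 1.118 × 10⁻⁵ × 6.7 × N²
N² = 27,754.4 / (7.4906 × 10⁻⁵) = 370,523,056
N ≈ √370,523,056 ≈ 19,249.0

19249 RPM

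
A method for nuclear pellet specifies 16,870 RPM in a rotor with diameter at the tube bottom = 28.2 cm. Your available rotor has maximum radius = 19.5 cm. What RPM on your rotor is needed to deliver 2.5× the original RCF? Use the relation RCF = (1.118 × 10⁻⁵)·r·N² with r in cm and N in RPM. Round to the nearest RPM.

Original rotor: r = 28.2 / 2 = 14.1 cm
RCF_original = 1.118 × 10⁻⁵ × 14.1 × (16870)² = 1.118 × 10⁻⁵ × 14.1 × 284,596,900 ≈ 44,863.3 × g
Target RCF = 2.5 × 44,863.3 ≈ 112,158.2 × g
112,158.2 = 1.118 × 10⁻⁵ × 19.5 × N²
N² = 112,158.2 / (21.801 × 10⁻⁵) = 514,463,557
N ≈ √514,463,557 ≈ 22,681.8

22682 RPM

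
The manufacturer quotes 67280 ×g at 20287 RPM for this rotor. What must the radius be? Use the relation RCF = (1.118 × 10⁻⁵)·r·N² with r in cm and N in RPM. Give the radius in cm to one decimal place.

≈ 14.6 cm

RCF = 1.118 × 10⁻⁵ × r × N²
67280 = 1.118 × 10⁻⁵ × r × (20287)²
r = 67280 / (1.118 × 10⁻⁵ × 411,562,369) = 67280 / 4601.267 ≈ 14.622 cm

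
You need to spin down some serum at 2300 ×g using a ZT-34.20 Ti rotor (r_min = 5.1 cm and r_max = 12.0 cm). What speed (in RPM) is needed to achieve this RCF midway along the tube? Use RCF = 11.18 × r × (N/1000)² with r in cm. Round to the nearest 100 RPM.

r_avg = (5.1 + 12.0) / 2 = 8.55 cm
RCF = 11.18 × r × (N/1000)²
2,300 = 11.18 × 8.55 × (N/1000)²
(N/1000)² = 2,300 / 95.589 = 24.06135
N = 1000 × √24.06135 ≈ 4,905.2

N ≈ 4900 RPM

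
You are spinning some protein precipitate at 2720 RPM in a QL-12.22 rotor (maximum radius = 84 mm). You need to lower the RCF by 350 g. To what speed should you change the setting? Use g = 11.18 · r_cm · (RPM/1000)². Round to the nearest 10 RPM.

N₂ ≈ 1920 RPM

r = 84 mm = 8.4 cm
Current RCF = 11.18 × 8.4 × (2.72)² = 11.18 × 8.4 × 7.3984 ≈ 694.8 × g
Target RCF = 694.8 − 350 = 344.8 × g
(N/1000)² = 344.8 / 93.912 = 3.671522
N = 1000 × √3.671522 ≈ 1,916.1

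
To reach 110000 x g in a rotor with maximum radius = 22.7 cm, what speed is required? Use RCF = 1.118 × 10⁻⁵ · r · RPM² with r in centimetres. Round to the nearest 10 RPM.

N ≈ 20820 RPM

110,000 = 1.118 × 10⁻⁵ × 22.7 × N²
N² = 110,000 / (25.3786 × 10⁻⁵) = 433,436,045
N ≈ √433,436,045 ≈ 20,819.1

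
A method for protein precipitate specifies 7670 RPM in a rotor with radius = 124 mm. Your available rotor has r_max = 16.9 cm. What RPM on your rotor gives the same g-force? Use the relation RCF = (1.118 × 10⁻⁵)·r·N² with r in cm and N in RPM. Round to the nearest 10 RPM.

6570 RPM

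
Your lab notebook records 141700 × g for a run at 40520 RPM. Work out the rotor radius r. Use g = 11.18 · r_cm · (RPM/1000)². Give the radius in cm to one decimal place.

7.7 cm

141700 = 11.18 × r × (40.52)²
r = 141700 / (11.18 × 1641.8704) = 141700 / 18356.11 ≈ 7.720 cm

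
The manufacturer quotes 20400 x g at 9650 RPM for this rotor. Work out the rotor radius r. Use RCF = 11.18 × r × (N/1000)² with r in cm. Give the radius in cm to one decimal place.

≈ 19.6 cm

20400 = 11.18 × r × (9.65)²
r = 20400 / (11.18 × 93.1225) = 20400 / 1041.11 ≈ 19.594 cm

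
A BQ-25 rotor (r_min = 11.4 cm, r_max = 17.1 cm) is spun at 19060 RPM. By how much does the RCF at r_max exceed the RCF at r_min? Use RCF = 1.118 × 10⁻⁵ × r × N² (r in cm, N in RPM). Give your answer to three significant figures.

ΔRCF = 1.118 × 10⁻⁵ × (r_max − r_min) × N² = 1.118 × 10⁻⁵ × 5.7 × 363,283,600 ≈ 23,150.6

23200 × g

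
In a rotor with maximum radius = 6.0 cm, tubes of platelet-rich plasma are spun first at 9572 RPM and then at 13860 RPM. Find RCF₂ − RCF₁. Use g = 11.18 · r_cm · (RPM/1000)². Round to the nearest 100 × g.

6700 × g

RCF₁ = 11.18 × 6 × (9.572)² = 11.18 × 6 × 91.623184 ≈ 6,146.1 × g
RCF₂ = 11.18 × 6 × (13.86)² = 11.18 × 6 × 192.0996 ≈ 12,886 × g
Increase = 12,886 − 6,146.1 = 6,739.9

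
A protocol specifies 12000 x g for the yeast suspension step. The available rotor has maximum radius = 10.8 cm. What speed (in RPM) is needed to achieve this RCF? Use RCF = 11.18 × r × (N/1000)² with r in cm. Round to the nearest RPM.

N ≈ 9969 RPM

RCF = 11.18 × r × (N/1000)²
12,000 = 11.18 × 10.8 × (N/1000)²
(N/1000)² = 12,000 / 120.744 = 99.38382
N = 1000 × √99.38382 ≈ 9,969.1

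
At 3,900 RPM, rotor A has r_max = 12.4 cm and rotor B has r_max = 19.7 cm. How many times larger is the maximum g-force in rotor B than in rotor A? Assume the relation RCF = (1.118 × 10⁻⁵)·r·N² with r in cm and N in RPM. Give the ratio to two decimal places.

1.59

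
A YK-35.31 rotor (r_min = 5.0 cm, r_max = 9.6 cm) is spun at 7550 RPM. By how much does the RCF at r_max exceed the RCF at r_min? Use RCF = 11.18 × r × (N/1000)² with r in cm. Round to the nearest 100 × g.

ΔRCF = 11.18 × (r_max − r_min) × (N/1000)² = 11.18 × 4.6 × 57.0025 ≈ 2,931.5

≈ 2900 x g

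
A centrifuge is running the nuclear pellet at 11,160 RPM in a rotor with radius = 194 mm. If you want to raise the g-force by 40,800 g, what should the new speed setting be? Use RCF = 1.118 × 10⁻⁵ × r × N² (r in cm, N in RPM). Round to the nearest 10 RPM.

r = 194 mm = 19.4 cm
Current RCF = 1.118 × 10⁻⁵ × 19.4 × (11160)² = 1.118 × 10⁻⁵ × 19.4 × 124,545,600 ≈ 27,012.9 × g
Target RCF = 27,012.9 + 40,800 = 67,812.9 × g
N² = 67,812.9 / (21.6892 × 10⁻⁵) = 312,657,452
N ≈ √312,657,452 ≈ 17,682.1

N₂ ≈ 17680 RPM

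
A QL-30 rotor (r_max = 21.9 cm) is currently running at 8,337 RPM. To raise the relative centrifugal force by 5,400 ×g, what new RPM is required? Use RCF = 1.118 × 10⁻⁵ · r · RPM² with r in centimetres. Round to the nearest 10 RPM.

Current RCF = 1.118 × 10⁻⁵ × 21.9 × (8337)² = 1.118 × 10⁻⁵ × 21.9 × 69,505,569 ≈ 17,017.9 × g
Target RCF = 17,017.9 + 5,400 = 22,417.9 × g
N² = 22,417.9 / (24.4842 × 10⁻⁵) = 91,560,680
N ≈ √91,560,680 ≈ 9,568.7

N₂ ≈ 9570 RPM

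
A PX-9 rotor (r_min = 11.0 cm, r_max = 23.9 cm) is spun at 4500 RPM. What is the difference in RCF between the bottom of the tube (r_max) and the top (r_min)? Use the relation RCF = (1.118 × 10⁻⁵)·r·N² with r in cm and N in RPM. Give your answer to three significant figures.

ΔRCF ≈ 2920 × g

ΔRCF = 1.118 × 10⁻⁵ × (r_max − r_min) × N² = 1.118 × 10⁻⁵ × 12.9 × 20,250,000 ≈ 2,920.5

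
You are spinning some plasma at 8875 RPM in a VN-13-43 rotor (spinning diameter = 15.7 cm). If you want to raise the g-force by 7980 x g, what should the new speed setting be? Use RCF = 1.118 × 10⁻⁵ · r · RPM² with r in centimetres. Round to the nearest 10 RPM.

r = 15.7 / 2 = 7.85 cm
Current RCF = 1.118 × 10⁻⁵ × 7.85 × (8875)² = 1.118 × 10⁻⁵ × 7.85 × 78,765,625 ≈ 6,912.7 × g
Target RCF = 6,912.7 + 7,980 = 14,892.7 × g
N² = 14,892.7 / (8.7763 × 10⁻⁵) = 169,692,239
N ≈ √169,692,239 ≈ 13,026.6

13030 RPM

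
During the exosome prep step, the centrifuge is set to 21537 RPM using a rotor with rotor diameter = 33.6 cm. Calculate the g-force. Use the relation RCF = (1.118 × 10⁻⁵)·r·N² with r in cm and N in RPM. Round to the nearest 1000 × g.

r = 33.6 / 2 = 16.8 cm
RCF = 1.118 × 10⁻⁵ × r × N²
RCF = 1.118 × 10⁻⁵ × 16.8 × (21537)² = 1.118 × 10⁻⁵ × 16.8 × 463,842,369 ≈ 87,120.7 × g

RCF ≈ 87000 x g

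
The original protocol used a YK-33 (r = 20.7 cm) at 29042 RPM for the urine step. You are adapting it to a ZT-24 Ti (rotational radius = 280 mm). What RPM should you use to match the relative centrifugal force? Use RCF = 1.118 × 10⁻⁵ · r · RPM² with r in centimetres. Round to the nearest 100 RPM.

RCF = 1.118 × 10⁻⁵ × r × N²
RCF_original = 1.118 × 10⁻⁵ × 20.7 × (29042)² = 1.118 × 10⁻⁵ × 20.7 × 843,437,764 ≈ 195,193.4 × g
Your rotor: r = 280 mm = 28.0 cm
195,193.4 = 1.118 × 10⁻⁵ × 28 × N²
N² = 195,193.4 / (31.304 × 10⁻⁵) = 623,541,400
N ≈ √623,541,400 ≈ 24,970.8

≈ 25000 RPM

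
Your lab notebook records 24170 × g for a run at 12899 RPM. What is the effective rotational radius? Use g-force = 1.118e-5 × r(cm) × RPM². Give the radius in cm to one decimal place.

13.0 cm

24170 = 1.118 × 10⁻⁵ × r × (12899)²
r = 24170 / (1.118 × 10⁻⁵ × 166,384,201) = 24170 / 1860.175 ≈ 12.993 cm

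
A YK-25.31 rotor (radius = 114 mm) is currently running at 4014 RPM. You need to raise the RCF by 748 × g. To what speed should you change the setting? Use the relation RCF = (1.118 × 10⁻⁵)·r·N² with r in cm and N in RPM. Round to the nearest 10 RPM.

r = 114 mm = 11.4 cm
Current RCF = 1.118 × 10⁻⁵ × 11.4 × (4014)² = 1.118 × 10⁻⁵ × 11.4 × 16,112,196 ≈ 2,053.5 × g
Target RCF = 2,053.5 + 748 = 2,801.5 × g
N² = 2,801.5 / (12.7452 × 10⁻⁵) = 21,980,824
N ≈ √21,980,824 ≈ 4,688.4

≈ 4690 RPM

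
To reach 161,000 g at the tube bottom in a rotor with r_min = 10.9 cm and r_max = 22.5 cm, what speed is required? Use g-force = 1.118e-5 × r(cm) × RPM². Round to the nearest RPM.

Use r_max = 22.5 cm.
RCF = 1.118 × 10⁻⁵ × r × N²
161,000 = 1.118 × 10⁻⁵ × 22.5 × N²
N² = 161,000 / (25.155 × 10⁻⁵) = 640,031,803
N ≈ √640,031,803 ≈ 25,298.8

≈ 25299 RPM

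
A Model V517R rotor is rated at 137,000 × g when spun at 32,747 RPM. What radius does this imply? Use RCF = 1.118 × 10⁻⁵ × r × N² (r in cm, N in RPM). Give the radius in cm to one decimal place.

r ≈ 11.4 cm

137000 = 1.118 × 10⁻⁵ × r × (32747)²
r = 137000 / (1.118 × 10⁻⁵ × 1,072,366,009) = 137000 / 11989.05 ≈ 11.427 cm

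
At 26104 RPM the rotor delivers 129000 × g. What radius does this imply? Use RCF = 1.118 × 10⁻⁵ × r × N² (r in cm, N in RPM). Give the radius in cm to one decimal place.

r ≈ 16.9 cm

129000 = 1.118 × 10⁻⁵ × r × (26104)²
r = 129000 / (1.118 × 10⁻⁵ × 681,418,816) = 129000 / 7618.262 ≈ 16.933 cm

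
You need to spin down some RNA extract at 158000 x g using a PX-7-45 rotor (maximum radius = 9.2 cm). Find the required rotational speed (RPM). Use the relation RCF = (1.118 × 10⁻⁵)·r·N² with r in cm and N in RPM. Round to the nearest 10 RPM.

RCF = 1.118 × 10⁻⁵ × r × N²
158,000 = 1.118 × 10⁻⁵ × 9.2 × N²
N² = 158,000 / (10.2856 × 10⁻⁵) = 1,536,128,179
N ≈ √1,536,128,179 ≈ 39,193.5

39190 RPM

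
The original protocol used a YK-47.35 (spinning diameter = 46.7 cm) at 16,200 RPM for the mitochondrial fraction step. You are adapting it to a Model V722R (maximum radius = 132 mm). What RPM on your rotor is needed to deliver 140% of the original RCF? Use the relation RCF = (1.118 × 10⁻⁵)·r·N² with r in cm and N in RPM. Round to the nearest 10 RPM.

25490 RPM

Original rotor: r = 46.7 / 2 = 23.35 cm
RCF = 1.118 × 10⁻⁵ × r × N²
RCF_original = 1.118 × 10⁻⁵ × 23.35 × (16200)² = 1.118 × 10⁻⁵ × 23.35 × 262,440,000 ≈ 68,510.7 × g
Target RCF = 1.4 × 68,510.7 ≈ 95,915 × g
Your rotor: r = 132 mm = 13.2 cm
95,915 = 1.118 × 10⁻⁵ × 13.2 × N²
N² = 95,915 / (14.7576 × 10⁻⁵) = 649,936,304
N ≈ √649,936,304 ≈ 25,493.8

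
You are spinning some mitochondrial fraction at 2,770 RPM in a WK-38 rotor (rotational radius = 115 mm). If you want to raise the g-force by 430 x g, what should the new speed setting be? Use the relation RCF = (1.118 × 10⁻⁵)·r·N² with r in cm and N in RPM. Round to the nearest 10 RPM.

N₂ ≈ 3320 RPM

r = 115 mm = 11.5 cm
Current RCF = 1.118 × 10⁻⁵ × 11.5 × (2770)² = 1.118 × 10⁻⁵ × 11.5 × 7,672,900 ≈ 986.5 × g
Target RCF = 986.5 + 430 = 1,416.5 × g
N² = 1,416.5 / (12.857 × 10⁻⁵) = 11,017,345
N ≈ √11,017,345 ≈ 3,319.2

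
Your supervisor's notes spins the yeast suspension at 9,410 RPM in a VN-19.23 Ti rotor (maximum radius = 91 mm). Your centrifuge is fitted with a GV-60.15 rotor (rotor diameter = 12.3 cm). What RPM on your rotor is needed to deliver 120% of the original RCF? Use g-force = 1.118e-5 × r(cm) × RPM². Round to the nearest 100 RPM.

12500 RPM

Original rotor: r = 91 mm = 9.1 cm
RCF = 1.118 × 10⁻⁵ × r × N²
RCF_original = 1.118 × 10⁻⁵ × 9.1 × (9410)² = 1.118 × 10⁻⁵ × 9.1 × 88,548,100 ≈ 9,008.7 × g
Target RCF = 1.2 × 9,008.7 ≈ 10,810.4 × g
Your rotor: r = 12.3 / 2 = 6.15 cm
10,810.4 = 1.118 × 10⁻⁵ × 6.15 × N²
N² = 10,810.4 / (6.8757 × 10⁻⁵) = 157,226,173
N ≈ √157,226,173 ≈ 12,539.0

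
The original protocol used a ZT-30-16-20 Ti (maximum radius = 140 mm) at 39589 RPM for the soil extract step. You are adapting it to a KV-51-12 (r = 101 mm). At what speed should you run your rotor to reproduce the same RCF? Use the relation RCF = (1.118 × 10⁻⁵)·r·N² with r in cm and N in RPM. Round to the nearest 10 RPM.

≈ 46610 RPM

Original rotor: r = 140 mm = 14.0 cm
RCF = 1.118 × 10⁻⁵ × r × N²
RCF_original = 1.118 × 10⁻⁵ × 14 × (39589)² = 1.118 × 10⁻⁵ × 14 × 1,567,288,921 ≈ 245,312.1 × g
Your rotor: r = 101 mm = 10.1 cm
245,312.1 = 1.118 × 10⁻⁵ × 10.1 × N²
N² = 245,312.1 / (11.2918 × 10⁻⁵) = 2,172,480,030
N ≈ √2,172,480,030 ≈ 46,609.9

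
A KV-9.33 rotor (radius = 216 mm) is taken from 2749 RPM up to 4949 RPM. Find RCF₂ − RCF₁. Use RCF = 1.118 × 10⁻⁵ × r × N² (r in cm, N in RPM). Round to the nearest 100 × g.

4100 × g

r = 216 mm = 21.6 cm
RCF₁ = 1.118 × 10⁻⁵ × 21.6 × (2749)² = 1.118 × 10⁻⁵ × 21.6 × 7,557,001 ≈ 1,824.9 × g
RCF₂ = 1.118 × 10⁻⁵ × 21.6 × (4949)² = 1.118 × 10⁻⁵ × 21.6 × 24,492,601 ≈ 5,914.7 × g
Increase = 5,914.7 − 1,824.9 = 4,089.8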